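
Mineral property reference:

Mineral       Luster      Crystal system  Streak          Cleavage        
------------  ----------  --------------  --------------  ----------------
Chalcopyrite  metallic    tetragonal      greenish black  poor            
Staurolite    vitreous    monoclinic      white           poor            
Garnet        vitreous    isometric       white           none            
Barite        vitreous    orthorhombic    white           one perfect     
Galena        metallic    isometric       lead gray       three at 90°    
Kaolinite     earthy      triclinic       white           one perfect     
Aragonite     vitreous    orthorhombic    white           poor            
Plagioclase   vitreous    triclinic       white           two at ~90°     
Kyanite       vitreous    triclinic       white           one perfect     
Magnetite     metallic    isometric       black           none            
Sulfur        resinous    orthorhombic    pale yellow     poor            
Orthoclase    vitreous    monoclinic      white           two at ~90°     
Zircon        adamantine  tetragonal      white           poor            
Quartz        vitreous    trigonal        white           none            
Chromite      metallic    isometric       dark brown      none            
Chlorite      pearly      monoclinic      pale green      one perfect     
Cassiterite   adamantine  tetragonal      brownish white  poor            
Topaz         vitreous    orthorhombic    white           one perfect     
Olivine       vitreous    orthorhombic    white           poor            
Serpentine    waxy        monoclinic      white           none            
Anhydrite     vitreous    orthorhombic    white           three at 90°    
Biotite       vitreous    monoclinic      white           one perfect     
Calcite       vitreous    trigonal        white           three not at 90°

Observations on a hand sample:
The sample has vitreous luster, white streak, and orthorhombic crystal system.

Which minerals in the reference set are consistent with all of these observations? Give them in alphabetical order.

Vitreous luster: leaves Staurolite, Garnet, Barite, Aragonite, Plagioclase, Kyanite, Orthoclase, Quartz, Topaz, Olivine, Anhydrite, Biotite, Calcite.
White streak: consistent with all remaining minerals.
Orthorhombic crystal system: leaves Barite, Aragonite, Topaz, Olivine, Anhydrite.
Remaining candidates: Anhydrite, Aragonite, Barite, Olivine, Topaz.

Anhydrite, Aragonite, Barite, Olivine, Topaz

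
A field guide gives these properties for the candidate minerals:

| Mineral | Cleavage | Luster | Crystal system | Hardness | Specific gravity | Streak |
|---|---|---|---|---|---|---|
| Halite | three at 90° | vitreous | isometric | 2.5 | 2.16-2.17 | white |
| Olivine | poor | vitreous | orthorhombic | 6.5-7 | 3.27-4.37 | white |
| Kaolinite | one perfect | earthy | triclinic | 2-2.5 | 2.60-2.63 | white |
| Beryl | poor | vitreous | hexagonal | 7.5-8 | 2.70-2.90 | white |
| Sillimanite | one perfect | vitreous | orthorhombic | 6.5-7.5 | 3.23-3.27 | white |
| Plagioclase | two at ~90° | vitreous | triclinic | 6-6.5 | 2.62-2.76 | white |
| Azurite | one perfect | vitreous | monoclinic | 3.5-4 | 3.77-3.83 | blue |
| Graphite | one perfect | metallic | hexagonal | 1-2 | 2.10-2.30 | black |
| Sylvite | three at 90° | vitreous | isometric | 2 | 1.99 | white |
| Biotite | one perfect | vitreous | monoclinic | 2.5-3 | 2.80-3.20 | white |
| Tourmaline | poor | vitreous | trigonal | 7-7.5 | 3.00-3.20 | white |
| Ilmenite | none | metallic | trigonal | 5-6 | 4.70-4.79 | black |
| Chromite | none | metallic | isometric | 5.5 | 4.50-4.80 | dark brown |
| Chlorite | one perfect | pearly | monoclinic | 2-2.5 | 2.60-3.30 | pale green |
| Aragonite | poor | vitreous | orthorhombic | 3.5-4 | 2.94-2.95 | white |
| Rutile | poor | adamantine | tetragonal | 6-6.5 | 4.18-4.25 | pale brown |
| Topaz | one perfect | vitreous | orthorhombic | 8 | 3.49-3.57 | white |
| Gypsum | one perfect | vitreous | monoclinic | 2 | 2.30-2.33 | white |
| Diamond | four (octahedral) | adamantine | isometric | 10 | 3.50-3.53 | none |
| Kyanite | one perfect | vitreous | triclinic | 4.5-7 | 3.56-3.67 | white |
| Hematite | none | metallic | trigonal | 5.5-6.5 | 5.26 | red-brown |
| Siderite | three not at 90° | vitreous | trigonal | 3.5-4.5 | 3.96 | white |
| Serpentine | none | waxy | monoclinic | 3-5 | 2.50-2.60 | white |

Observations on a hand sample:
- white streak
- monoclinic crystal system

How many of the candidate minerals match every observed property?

3

White streak — Halite, Olivine, Kaolinite, Beryl, Sillimanite, Plagioclase, Sylvite, Biotite, Tourmaline, Aragonite, Topaz, Gypsum, Kyanite, Siderite, Serpentine remain.
Monoclinic crystal system — narrows the field to Biotite, Gypsum, Serpentine.
Consistent with every observation: Biotite, Gypsum, Serpentine.
That is 3 minerals.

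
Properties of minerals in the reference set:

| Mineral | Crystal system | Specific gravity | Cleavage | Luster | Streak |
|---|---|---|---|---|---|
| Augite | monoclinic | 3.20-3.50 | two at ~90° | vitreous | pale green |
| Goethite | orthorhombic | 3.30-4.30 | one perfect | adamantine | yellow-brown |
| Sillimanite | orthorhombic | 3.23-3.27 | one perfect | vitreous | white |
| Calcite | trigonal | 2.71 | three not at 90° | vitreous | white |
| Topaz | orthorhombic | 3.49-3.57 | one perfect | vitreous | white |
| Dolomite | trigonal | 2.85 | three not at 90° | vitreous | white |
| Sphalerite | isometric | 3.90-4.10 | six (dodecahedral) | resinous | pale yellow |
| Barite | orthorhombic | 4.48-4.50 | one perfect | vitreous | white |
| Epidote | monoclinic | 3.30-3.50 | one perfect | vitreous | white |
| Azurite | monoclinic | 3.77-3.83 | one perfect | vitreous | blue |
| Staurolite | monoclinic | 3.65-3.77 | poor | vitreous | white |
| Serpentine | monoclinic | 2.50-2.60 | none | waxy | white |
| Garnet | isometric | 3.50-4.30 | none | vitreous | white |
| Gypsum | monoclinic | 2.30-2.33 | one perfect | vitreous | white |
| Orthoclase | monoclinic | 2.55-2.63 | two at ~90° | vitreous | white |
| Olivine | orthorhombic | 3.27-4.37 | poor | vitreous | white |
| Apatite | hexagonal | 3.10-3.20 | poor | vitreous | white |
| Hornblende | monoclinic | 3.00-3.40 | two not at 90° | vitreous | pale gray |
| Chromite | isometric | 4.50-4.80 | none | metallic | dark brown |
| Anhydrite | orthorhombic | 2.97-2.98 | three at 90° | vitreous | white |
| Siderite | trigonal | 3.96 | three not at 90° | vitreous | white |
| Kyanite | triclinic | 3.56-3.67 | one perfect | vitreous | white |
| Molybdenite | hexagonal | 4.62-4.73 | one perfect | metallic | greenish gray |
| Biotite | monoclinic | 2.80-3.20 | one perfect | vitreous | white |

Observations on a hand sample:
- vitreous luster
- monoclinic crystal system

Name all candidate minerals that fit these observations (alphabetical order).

Augite, Azurite, Biotite, Epidote, Gypsum, Hornblende, Orthoclase, Staurolite

Vitreous luster excludes Goethite, Sphalerite, Serpentine, Chromite, Molybdenite.
Monoclinic crystal system: only Augite, Epidote, Azurite, Staurolite, Gypsum, Orthoclase, Hornblende, Biotite remain.
Remaining candidates: Augite, Azurite, Biotite, Epidote, Gypsum, Hornblende, Orthoclase, Staurolite.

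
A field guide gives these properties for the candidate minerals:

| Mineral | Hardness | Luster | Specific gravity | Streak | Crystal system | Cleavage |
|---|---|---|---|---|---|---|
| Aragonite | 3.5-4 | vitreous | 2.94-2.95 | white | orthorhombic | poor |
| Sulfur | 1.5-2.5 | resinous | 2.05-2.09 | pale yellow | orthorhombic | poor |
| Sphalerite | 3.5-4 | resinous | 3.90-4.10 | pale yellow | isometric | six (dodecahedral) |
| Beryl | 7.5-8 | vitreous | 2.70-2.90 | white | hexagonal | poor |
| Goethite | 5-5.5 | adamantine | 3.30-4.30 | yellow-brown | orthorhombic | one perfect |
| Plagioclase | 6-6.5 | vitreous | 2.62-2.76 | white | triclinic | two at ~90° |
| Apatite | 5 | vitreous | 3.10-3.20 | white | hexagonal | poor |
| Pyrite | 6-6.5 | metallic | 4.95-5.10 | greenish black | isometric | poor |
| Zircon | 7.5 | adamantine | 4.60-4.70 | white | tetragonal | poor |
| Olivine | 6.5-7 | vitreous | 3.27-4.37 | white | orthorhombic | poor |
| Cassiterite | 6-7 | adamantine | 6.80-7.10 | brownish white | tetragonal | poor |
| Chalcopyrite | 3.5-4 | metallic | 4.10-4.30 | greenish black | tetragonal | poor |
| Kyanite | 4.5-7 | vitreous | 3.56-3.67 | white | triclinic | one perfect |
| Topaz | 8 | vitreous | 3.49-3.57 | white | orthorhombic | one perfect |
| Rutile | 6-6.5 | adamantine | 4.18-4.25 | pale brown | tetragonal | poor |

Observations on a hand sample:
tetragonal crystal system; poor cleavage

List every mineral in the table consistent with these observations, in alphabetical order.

Cassiterite, Chalcopyrite, Rutile, Zircon

Tetragonal crystal system: only Zircon, Cassiterite, Chalcopyrite, Rutile remain.
Poor cleavage: all remaining candidates fit.
Remaining candidates: Cassiterite, Chalcopyrite, Rutile, Zircon.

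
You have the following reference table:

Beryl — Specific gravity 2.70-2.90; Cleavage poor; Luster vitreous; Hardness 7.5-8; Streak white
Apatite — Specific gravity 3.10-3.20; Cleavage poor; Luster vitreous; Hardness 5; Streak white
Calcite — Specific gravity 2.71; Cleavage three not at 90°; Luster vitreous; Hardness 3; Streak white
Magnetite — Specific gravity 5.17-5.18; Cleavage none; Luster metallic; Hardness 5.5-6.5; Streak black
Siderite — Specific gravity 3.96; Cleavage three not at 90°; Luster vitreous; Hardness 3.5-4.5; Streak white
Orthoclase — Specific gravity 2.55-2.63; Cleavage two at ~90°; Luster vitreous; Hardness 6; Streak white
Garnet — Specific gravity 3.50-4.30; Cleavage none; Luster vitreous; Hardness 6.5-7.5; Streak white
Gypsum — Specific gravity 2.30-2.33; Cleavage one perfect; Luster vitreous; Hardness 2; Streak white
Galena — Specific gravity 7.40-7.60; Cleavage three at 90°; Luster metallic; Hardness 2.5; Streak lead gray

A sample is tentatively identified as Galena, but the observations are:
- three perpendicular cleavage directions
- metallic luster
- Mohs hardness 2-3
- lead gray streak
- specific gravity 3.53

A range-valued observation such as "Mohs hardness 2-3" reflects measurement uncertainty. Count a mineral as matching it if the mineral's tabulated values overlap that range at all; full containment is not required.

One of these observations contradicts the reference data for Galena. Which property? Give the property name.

Three perpendicular cleavage directions: Galena has cleavage three at 90° — consistent.
Metallic luster: Galena has metallic luster — consistent.
Mohs hardness 2-3: Galena has hardness 2.5 — consistent.
Lead gray streak: Galena has lead gray streak — consistent.
Specific gravity 3.53: Galena has SG 7.40-7.60 — outside the reference range.
Only the specific gravity is inconsistent.

specific gravity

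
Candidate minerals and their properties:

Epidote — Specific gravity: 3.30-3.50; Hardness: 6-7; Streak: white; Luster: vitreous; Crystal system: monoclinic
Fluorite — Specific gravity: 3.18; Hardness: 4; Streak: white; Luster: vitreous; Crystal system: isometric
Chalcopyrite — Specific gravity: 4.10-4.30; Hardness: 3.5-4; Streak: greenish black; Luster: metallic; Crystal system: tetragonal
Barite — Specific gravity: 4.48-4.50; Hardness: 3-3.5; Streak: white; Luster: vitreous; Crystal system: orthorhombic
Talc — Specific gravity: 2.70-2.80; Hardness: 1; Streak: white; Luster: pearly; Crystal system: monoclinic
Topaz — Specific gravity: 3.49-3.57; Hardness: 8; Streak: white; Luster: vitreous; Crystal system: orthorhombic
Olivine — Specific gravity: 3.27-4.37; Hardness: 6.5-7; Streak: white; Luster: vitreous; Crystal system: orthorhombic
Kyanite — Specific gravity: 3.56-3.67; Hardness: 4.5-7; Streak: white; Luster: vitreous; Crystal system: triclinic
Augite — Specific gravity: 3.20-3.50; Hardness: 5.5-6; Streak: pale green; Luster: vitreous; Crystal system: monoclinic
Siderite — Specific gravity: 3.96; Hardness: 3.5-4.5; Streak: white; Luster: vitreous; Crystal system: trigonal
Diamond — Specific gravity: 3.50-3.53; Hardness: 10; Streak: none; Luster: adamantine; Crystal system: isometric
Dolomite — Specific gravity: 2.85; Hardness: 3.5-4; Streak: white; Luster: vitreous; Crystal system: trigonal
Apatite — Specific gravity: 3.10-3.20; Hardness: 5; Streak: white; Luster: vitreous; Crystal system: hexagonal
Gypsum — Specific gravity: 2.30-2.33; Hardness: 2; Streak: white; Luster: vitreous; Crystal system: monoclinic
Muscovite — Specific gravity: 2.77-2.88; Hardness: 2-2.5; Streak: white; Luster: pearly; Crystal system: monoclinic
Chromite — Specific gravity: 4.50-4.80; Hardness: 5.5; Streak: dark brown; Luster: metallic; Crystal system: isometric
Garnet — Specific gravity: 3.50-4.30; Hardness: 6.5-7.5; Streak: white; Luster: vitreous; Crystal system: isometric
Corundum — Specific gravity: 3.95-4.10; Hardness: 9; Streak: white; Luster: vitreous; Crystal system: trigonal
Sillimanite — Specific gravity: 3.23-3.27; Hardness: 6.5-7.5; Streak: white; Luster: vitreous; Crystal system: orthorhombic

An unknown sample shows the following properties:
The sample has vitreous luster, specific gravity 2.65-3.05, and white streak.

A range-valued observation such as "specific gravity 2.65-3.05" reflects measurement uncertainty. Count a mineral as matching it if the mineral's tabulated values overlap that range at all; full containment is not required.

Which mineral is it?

Vitreous luster eliminates Chalcopyrite, Talc, Diamond, Muscovite, Chromite.
Specific gravity 2.65-3.05: Dolomite remains.
White streak: consistent with all remaining minerals.
The only mineral consistent with every observation is Dolomite.

Dolomite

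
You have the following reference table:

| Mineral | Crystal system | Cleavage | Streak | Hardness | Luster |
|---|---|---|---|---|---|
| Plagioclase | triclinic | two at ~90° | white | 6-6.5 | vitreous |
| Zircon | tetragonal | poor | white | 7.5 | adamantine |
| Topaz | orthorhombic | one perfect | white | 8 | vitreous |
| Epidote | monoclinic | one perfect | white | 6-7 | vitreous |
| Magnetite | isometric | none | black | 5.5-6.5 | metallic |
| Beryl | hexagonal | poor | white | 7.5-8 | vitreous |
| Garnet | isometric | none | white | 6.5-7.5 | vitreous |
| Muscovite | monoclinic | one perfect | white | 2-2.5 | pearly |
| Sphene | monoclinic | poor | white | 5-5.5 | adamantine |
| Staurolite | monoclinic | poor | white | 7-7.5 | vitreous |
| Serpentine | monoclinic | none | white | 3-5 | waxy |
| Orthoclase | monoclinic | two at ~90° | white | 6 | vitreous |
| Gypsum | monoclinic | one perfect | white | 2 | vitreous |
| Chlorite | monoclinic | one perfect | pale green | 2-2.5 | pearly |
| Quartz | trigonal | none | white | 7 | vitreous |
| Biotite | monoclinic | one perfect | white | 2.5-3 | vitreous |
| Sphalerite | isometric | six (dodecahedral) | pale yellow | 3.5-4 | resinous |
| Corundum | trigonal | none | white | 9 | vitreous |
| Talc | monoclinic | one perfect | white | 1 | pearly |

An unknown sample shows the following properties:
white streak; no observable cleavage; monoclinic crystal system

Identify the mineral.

White streak rules out Magnetite, Chlorite, Sphalerite.
No observable cleavage: Garnet, Serpentine, Quartz, Corundum remain.
Monoclinic crystal system: leaves Serpentine.
Serpentine is the sole remaining match.

Serpentine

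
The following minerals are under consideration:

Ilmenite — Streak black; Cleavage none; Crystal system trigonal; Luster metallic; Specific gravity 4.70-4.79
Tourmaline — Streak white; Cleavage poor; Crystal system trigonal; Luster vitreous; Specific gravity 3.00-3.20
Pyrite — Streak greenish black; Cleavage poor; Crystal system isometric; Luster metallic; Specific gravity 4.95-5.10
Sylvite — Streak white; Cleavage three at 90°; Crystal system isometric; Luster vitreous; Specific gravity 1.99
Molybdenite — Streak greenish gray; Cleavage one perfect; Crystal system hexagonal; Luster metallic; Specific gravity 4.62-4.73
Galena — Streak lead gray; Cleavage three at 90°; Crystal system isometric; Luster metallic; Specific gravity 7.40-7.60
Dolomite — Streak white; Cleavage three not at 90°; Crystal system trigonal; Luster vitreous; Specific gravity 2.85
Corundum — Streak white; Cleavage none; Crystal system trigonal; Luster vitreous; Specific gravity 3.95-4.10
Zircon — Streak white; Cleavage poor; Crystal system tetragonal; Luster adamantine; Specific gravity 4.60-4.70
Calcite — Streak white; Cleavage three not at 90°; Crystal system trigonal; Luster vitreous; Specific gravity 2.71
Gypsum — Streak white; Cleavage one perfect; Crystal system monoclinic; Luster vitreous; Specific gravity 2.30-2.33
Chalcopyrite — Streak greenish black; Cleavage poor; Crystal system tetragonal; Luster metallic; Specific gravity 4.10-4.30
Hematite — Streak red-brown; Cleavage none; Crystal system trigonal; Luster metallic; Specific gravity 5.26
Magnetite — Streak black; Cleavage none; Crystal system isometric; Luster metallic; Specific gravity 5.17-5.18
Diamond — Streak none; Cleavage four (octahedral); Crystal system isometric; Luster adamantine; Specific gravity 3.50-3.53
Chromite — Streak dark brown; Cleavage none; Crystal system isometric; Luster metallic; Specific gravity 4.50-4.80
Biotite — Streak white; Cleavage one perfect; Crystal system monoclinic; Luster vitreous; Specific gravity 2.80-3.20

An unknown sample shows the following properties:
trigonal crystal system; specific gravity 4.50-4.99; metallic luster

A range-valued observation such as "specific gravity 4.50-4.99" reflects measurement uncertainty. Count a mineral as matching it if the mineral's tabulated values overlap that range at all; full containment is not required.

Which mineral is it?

Trigonal crystal system: leaves Ilmenite, Tourmaline, Dolomite, Corundum, Calcite, Hematite.
Specific gravity 4.50-4.99: narrows the field to Ilmenite.
Metallic luster: consistent with all remaining minerals.
Ilmenite is the sole remaining match.

Ilmenite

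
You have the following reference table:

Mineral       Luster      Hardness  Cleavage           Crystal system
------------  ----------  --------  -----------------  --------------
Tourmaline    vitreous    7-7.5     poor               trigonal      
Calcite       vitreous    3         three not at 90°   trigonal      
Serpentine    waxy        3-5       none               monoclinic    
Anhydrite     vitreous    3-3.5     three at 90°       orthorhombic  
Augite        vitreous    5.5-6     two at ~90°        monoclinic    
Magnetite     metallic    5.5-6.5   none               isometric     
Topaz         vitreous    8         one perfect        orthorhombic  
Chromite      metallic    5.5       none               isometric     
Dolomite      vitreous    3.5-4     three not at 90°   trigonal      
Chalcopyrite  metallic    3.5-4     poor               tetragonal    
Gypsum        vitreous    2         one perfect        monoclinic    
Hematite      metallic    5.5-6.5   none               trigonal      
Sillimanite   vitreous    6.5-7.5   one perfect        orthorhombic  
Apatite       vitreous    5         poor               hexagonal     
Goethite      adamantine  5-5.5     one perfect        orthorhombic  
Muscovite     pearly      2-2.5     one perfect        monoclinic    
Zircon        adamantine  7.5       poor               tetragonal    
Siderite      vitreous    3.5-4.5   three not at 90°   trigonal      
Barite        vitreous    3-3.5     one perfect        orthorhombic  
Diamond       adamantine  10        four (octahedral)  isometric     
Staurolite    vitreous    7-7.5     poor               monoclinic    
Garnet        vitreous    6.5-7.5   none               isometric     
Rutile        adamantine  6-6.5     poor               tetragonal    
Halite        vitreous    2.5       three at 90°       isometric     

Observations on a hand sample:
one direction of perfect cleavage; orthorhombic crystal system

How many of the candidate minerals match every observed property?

4

One direction of perfect cleavage: leaves Topaz, Gypsum, Sillimanite, Goethite, Muscovite, Barite.
Orthorhombic crystal system rules out Gypsum, Muscovite.
The minerals that satisfy all observations are Barite, Goethite, Sillimanite, Topaz.
That is 4 minerals.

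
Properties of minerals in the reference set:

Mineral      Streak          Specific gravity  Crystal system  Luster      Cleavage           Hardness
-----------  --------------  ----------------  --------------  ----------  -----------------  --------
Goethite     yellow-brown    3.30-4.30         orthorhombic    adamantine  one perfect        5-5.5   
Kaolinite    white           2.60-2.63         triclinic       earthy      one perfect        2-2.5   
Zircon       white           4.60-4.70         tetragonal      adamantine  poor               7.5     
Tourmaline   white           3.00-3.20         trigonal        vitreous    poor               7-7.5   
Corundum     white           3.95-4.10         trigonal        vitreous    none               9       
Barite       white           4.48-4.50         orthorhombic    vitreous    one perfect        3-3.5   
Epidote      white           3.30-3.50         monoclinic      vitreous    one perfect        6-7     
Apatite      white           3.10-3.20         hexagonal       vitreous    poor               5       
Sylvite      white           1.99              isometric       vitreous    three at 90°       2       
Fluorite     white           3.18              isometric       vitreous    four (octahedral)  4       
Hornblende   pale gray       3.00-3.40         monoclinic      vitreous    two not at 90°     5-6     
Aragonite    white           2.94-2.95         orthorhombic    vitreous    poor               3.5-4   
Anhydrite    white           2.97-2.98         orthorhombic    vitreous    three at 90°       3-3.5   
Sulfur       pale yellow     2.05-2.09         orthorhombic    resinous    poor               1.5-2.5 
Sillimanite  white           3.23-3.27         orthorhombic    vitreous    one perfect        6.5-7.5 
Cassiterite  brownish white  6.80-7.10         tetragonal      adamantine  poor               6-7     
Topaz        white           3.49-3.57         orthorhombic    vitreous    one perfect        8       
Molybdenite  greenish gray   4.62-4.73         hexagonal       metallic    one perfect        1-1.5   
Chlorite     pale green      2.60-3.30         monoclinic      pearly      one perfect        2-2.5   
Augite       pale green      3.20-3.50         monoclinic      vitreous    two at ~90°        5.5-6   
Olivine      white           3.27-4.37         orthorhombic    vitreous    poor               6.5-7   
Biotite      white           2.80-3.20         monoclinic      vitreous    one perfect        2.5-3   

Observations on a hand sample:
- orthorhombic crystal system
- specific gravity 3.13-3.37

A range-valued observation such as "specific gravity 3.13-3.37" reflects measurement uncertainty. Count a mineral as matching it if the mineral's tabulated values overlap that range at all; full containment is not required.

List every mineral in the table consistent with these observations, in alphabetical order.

Orthorhombic crystal system — narrows the field to Goethite, Barite, Aragonite, Anhydrite, Sulfur, Sillimanite, Topaz, Olivine.
Specific gravity 3.13-3.37 — Goethite, Sillimanite, Olivine remain.
Consistent with every observation: Goethite, Olivine, Sillimanite.

Goethite, Olivine, Sillimanite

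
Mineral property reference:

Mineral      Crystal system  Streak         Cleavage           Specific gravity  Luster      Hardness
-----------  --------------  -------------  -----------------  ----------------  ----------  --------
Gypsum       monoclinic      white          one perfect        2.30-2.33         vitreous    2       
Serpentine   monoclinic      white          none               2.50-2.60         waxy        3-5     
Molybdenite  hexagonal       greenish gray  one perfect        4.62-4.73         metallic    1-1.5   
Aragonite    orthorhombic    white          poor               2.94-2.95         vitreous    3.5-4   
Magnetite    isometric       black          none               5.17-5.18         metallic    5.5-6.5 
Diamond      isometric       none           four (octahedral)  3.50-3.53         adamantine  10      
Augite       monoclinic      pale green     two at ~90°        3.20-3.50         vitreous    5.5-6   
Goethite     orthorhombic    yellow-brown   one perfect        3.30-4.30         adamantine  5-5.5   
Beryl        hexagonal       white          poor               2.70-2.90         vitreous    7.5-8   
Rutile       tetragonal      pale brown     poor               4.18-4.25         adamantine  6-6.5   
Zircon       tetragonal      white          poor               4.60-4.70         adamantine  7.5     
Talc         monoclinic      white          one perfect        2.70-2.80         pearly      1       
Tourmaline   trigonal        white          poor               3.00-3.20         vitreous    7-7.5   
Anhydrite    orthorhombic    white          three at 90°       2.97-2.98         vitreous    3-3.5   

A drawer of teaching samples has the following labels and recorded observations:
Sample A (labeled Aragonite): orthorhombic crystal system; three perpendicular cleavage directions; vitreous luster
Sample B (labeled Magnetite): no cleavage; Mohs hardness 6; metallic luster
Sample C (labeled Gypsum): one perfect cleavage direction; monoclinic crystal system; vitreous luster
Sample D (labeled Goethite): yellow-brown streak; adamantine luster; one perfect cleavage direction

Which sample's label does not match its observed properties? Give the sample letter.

Sample A: three perpendicular cleavage directions is outside the reference for Aragonite (cleavage poor) — mislabeled.
Sample B: every observation is compatible with the reference values for Magnetite.
Sample C: every observation is compatible with the reference values for Gypsum.
Sample D: every observation is compatible with the reference values for Goethite.
Sample A is the mislabeled one.

A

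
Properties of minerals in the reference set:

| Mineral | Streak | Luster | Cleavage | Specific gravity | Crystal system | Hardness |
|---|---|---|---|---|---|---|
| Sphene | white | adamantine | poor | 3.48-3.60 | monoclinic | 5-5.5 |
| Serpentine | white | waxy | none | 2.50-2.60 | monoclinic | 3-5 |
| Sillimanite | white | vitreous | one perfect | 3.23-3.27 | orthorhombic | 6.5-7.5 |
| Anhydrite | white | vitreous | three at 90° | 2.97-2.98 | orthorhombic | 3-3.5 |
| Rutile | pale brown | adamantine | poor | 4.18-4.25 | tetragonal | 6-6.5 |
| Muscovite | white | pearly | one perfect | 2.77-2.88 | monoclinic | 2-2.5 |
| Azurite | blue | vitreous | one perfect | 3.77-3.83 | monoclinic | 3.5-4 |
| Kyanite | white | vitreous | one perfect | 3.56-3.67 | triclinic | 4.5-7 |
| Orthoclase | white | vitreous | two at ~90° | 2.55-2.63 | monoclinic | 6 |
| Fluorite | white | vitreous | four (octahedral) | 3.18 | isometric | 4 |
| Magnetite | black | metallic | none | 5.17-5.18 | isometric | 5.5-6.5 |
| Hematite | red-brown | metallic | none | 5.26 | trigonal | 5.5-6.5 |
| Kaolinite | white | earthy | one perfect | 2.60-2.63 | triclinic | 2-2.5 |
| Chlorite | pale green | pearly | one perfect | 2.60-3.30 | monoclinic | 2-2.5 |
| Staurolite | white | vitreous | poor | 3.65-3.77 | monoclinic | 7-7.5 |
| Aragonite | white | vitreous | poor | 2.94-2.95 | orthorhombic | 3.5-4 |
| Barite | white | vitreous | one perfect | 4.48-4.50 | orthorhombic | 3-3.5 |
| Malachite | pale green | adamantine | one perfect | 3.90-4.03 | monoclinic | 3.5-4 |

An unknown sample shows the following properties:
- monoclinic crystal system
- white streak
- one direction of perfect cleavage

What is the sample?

Muscovite

Monoclinic crystal system — only Sphene, Serpentine, Muscovite, Azurite, Orthoclase, Chlorite, Staurolite, Malachite remain.
White streak excludes Azurite, Chlorite, Malachite.
One direction of perfect cleavage — Muscovite remains.
Only Muscovite satisfies all observations.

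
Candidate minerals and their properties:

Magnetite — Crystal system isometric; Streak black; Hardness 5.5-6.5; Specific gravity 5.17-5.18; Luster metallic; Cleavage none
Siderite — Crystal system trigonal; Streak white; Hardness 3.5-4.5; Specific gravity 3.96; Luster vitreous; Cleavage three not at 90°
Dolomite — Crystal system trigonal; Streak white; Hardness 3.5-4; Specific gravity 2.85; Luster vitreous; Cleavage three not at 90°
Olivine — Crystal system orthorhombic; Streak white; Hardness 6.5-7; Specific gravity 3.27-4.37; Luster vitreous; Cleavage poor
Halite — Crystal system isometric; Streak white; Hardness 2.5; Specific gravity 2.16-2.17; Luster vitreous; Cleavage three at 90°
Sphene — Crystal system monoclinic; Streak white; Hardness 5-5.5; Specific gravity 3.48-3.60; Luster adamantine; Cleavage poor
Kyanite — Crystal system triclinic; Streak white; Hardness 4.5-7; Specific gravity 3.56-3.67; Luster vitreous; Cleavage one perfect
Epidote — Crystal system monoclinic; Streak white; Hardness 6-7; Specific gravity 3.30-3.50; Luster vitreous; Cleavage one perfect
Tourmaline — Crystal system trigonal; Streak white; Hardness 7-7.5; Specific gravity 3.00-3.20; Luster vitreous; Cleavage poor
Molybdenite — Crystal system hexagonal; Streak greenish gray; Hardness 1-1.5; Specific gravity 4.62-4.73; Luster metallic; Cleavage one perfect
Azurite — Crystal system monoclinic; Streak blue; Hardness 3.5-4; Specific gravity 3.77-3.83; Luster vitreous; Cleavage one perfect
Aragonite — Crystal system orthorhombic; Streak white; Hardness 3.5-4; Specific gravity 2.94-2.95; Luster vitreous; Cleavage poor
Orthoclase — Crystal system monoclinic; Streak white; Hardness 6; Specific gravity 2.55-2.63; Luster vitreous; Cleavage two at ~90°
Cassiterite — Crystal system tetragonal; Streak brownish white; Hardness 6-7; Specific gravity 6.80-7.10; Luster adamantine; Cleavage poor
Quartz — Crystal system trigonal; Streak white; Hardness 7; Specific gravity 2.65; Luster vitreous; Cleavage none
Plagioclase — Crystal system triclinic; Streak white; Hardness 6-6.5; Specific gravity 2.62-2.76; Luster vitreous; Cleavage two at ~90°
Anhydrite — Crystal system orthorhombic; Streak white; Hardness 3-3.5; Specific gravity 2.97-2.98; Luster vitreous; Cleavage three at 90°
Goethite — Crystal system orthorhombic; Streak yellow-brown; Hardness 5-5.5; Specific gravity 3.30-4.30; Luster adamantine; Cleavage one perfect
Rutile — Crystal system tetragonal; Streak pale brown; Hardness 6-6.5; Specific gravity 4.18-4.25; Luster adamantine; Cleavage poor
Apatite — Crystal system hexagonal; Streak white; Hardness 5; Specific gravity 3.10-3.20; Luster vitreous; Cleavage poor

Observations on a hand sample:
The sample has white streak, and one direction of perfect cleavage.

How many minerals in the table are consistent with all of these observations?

2

White streak rules out Magnetite, Molybdenite, Azurite, Cassiterite, Goethite, Rutile.
One direction of perfect cleavage: only Kyanite, Epidote remain.
Remaining candidates: Epidote, Kyanite.
That is 2 minerals.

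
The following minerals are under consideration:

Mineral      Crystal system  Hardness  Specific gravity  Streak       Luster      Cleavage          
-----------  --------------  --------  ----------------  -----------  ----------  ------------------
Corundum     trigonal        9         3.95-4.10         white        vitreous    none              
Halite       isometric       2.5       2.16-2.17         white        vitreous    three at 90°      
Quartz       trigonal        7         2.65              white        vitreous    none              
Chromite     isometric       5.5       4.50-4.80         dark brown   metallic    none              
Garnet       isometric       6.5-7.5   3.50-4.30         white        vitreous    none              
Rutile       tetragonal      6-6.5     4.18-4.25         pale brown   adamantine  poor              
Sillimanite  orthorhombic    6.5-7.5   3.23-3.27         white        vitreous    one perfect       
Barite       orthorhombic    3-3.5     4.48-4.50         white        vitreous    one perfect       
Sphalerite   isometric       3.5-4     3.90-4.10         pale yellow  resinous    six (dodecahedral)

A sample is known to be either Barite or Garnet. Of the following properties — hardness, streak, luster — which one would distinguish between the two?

hardness

Hardness: Barite 3-3.5, Garnet 6.5-7.5 — these differ.
Streak: both white — same for both.
Luster: both vitreous — same for both.
Only hardness differs between Barite and Garnet among the listed tests.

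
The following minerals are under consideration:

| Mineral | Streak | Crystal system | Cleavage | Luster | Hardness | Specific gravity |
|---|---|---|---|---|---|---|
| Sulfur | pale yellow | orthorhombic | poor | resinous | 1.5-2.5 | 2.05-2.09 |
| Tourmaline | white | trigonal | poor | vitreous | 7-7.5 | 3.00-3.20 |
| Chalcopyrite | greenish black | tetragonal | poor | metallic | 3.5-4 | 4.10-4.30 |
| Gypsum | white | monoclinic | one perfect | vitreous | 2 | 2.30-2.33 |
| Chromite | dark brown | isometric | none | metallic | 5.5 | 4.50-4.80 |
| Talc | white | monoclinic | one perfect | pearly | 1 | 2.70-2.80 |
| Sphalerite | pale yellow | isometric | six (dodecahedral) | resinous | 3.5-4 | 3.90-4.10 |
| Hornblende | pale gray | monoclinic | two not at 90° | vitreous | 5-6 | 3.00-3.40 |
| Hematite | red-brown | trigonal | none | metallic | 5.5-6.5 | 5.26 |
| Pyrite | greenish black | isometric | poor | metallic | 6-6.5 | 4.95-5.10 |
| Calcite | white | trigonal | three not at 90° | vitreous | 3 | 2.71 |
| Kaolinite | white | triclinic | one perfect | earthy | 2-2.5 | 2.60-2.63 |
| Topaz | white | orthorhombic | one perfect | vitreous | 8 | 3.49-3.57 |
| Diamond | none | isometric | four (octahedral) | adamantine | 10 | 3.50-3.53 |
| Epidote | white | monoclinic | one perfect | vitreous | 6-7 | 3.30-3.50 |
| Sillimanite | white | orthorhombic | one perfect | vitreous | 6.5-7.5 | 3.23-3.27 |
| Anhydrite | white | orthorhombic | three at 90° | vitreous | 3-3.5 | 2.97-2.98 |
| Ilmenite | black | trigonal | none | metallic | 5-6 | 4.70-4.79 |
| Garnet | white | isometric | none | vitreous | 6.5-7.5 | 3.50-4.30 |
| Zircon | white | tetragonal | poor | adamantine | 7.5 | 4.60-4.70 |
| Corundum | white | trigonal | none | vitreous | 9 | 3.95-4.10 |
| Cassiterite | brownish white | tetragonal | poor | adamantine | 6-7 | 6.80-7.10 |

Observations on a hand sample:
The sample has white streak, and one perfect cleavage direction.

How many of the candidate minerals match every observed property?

6

White streak: Tourmaline, Gypsum, Talc, Calcite, Kaolinite, Topaz, Epidote, Sillimanite, Anhydrite, Garnet, Zircon, Corundum remain.
One perfect cleavage direction rules out Tourmaline, Calcite, Anhydrite, Garnet, Zircon, Corundum.
The minerals that satisfy all observations are Epidote, Gypsum, Kaolinite, Sillimanite, Talc, Topaz.
That is 6 minerals.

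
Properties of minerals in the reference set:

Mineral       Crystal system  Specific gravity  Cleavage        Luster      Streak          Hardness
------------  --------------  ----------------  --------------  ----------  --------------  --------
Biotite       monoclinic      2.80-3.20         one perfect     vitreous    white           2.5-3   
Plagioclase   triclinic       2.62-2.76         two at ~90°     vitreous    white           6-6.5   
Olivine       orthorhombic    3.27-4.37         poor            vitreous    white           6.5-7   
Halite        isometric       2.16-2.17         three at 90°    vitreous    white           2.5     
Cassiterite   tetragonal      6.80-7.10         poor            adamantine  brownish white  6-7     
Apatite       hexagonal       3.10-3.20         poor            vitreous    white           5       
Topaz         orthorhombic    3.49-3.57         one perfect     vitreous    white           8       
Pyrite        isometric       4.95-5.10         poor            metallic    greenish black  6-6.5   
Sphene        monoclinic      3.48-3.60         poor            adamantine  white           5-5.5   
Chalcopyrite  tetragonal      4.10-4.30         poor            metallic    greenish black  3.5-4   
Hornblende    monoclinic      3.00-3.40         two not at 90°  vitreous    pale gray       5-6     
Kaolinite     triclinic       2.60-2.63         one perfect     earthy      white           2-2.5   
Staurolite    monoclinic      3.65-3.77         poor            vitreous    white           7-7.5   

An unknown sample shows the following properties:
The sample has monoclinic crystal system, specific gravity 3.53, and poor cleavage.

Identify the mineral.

Monoclinic crystal system — Biotite, Sphene, Hornblende, Staurolite remain.
Specific gravity 3.53 — narrows the field to Sphene.
Poor cleavage — all remaining candidates fit.
Only Sphene satisfies all observations.

Sphene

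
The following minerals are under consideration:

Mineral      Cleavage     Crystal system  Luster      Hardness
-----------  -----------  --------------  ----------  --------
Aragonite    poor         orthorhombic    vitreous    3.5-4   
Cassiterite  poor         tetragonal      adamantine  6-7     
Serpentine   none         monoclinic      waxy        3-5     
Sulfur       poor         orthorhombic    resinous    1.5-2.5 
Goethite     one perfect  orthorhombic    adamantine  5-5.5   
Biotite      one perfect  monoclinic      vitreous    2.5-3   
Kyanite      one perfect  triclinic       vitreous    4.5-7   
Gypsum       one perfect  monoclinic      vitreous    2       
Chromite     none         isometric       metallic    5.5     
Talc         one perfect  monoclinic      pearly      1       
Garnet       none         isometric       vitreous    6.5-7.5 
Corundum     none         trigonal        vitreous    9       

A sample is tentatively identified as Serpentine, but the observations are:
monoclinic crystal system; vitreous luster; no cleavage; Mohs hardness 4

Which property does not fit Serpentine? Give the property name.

luster

Monoclinic crystal system: Serpentine has monoclinic system — agrees.
Vitreous luster: Serpentine has waxy luster — inconsistent.
No cleavage: Serpentine has cleavage none — agrees.
Mohs hardness 4: Serpentine has hardness 3-5 — agrees.
Only the luster is inconsistent.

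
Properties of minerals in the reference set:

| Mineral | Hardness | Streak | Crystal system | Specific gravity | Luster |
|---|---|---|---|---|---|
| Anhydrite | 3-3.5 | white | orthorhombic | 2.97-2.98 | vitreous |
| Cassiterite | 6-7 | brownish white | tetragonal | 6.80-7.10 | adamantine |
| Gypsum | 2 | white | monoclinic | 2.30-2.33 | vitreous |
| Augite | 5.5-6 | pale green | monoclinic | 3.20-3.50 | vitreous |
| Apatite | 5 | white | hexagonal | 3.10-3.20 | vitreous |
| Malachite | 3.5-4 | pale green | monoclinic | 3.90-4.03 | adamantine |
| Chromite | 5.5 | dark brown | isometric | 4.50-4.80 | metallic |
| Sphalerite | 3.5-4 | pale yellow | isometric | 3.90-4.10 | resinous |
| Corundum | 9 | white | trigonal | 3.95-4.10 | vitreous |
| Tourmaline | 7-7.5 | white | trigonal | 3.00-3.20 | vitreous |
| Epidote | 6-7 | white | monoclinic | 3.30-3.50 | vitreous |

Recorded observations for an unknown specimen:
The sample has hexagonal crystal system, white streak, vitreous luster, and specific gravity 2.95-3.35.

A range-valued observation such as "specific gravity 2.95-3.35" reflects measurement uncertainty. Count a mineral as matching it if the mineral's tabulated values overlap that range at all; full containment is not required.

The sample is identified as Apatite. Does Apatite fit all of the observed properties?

Consistent

Hexagonal crystal system — fits Apatite (hexagonal system).
White streak — fits Apatite (white streak).
Vitreous luster — fits Apatite (vitreous luster).
Specific gravity 2.95-3.35 — fits Apatite (SG 3.10-3.20).
Every observed property is compatible with the reference values for Apatite.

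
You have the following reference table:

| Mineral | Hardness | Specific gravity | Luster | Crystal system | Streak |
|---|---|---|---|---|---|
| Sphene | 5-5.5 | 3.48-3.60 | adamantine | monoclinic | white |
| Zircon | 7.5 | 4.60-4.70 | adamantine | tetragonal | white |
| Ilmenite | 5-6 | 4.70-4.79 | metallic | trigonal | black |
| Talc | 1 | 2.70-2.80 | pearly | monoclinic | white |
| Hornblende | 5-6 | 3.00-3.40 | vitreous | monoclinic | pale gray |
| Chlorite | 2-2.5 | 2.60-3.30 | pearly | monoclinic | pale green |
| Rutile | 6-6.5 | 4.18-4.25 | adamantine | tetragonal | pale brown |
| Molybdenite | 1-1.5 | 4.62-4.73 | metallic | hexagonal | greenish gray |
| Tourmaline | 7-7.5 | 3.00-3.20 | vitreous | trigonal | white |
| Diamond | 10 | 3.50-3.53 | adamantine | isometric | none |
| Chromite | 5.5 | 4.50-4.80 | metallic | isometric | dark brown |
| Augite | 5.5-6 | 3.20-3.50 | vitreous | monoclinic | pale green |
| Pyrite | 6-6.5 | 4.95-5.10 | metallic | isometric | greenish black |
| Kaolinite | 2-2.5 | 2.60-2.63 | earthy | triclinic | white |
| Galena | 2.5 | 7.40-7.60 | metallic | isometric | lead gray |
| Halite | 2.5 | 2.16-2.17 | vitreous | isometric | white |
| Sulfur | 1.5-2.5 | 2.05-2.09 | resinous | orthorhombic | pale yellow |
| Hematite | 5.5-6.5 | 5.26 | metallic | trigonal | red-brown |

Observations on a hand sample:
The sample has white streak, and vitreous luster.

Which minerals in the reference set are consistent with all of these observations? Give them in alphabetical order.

White streak: Sphene, Zircon, Talc, Tourmaline, Kaolinite, Halite remain.
Vitreous luster: Tourmaline, Halite remain.
The minerals that satisfy all observations are Halite, Tourmaline.

Halite, Tourmaline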